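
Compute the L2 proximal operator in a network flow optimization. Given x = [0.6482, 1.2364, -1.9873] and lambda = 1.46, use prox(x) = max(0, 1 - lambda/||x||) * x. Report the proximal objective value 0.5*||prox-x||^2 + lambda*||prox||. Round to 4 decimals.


Step 1: Compute ||x||.
||x|| = 2.4286
Step 2: Compute scaling factor.
scale = max(0, 1 - 1.46/2.4286) = 0.3988
Step 3: prox(x) = [0.2585, 0.4931, -0.7926]
||prox(x)|| = 0.9686
Step 4: Proximal objective.
0.5*||prox-x||^2 = 1.0658
lambda*||prox|| = 1.4142
Total = 2.48


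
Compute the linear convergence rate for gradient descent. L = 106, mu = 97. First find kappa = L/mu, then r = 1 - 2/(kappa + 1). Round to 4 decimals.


Step 1: Compute the condition number.
kappa = L/mu = 106/97 = 1.0928
Step 2: Compute the convergence rate.
r = 1 - 2/(kappa + 1) = 1 - 2*mu/(L + mu) = (L - mu)/(L + mu) = 9/203 = 0.0443


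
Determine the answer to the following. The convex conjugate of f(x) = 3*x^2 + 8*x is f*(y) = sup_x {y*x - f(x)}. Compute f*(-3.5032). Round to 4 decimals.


f*(y) = sup_x {y*x - a*x^2 - b*x} = sup_x {(y-b)*x - a*x^2}
FOC: (y - b) - 2a*x = 0 => x* = (y - b)/(2a)
x* = (-3.5032 - 8)/(2*3) = -1.9172
f*(-3.5032) = (y-b)^2/(4a) = (-3.5032 - 8)^2/(4*3)
= 132.3236/12 = 11.027


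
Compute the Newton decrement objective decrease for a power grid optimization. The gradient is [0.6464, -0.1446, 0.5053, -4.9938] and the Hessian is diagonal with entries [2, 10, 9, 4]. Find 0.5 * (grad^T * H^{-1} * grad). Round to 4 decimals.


Step 1: H is diagonal, so H^(-1) * g = [0.3232, -0.0145, 0.0561, -1.2485].
Step 2: g^T H^(-1) g = sum_i g_i^2 / H_ii
  = (0.6464)^2/2 + (-0.1446)^2/10 + (0.5053)^2/9 + (-4.9938)^2/4
  = 0.2089 + 0.0021 + 0.0284 + 6.2345 = 6.4739
Step 3: Objective decrease = 0.5 * g^T H^(-1) g = 3.2369


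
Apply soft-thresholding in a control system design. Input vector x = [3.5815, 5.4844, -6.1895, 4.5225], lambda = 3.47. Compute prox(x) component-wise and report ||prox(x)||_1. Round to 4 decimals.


Soft-thresholding with lambda = 3.47:
prox(3.5815) = sign(3.5815)*max(|3.5815| - 3.47, 0) = 0.1115
prox(5.4844) = sign(5.4844)*max(|5.4844| - 3.47, 0) = 2.0144
prox(-6.1895) = sign(-6.1895)*max(|-6.1895| - 3.47, 0) = -2.7195
prox(4.5225) = sign(4.5225)*max(|4.5225| - 3.47, 0) = 1.0525
prox(x) = [0.1115, 2.0144, -2.7195, 1.0525]
||prox(x)||_1 = 0.1115 + 2.0144 + 2.7195 + 1.0525 = 5.8979


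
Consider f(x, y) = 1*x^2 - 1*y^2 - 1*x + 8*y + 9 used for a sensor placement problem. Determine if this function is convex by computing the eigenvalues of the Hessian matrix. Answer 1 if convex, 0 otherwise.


The Hessian of f(x,y) = 1*x^2 - 1*y^2 - 1*x + 8*y + 9 is:
H = [[2, 0], [0, -2]]
Trace = 2 - 2 = 0
Determinant = 2*-2 - (0)^2 = -4
Discriminant = (0)^2 - 4*-4 = 16.0
Eigenvalues: lambda_1 = -2.0, lambda_2 = 2.0
The function is not convex.

0


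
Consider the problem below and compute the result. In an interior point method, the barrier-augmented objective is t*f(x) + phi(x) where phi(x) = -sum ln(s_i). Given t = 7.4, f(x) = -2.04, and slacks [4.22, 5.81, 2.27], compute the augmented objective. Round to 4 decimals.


Step 1: Compute log-barrier.
ln values: [1.4398, 1.7596, 0.8198]
phi = -(1.4398 + 1.7596 + 0.8198) = -4.0192
Step 2: Compute augmented objective.
t*f(x) = 7.4*-2.04 = -15.096
Total = -15.096 - 4.0192 = -19.1152


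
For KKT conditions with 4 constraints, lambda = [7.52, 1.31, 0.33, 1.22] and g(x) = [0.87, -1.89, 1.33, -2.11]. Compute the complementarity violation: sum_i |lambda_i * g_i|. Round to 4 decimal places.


KKT complementary slackness check:
lambda_1 * g_1 = 7.52 * 0.87 = 6.5424
lambda_2 * g_2 = 1.31 * -1.89 = -2.4759
lambda_3 * g_3 = 0.33 * 1.33 = 0.4389
lambda_4 * g_4 = 1.22 * -2.11 = -2.5742
Total violation = 6.5424 + 2.4759 + 0.4389 + 2.5742 = 12.0314


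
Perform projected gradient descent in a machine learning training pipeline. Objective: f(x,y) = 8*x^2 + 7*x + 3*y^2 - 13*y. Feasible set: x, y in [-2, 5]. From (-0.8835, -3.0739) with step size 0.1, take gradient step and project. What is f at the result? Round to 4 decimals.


Step 1: Compute gradient at (-0.8835, -3.0739).
grad_x = 2*8*-0.8835 + 7 = -7.136
grad_y = 2*3*-3.0739 - 13 = -31.4434
Step 2: Gradient step.
x_raw = -0.8835 - 0.1*-7.136 = -0.1699
y_raw = -3.0739 - 0.1*-31.4434 = 0.0704
Step 3: Project onto [-2, 5].
x_proj = clip(-0.1699) = -0.1699
y_proj = clip(0.0704) = 0.0704
Step 4: Evaluate f.
f(-0.1699, 0.0704) = -1.8592


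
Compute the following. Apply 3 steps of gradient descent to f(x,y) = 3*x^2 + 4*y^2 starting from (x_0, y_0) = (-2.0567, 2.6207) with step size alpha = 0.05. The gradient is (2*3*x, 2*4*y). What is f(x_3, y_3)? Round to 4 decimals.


Gradient descent on f(x,y) = 3*x^2 + 4*y^2.
Starting point: (-2.0567, 2.6207), alpha = 0.05
Step 1: grad_x = 2*3*-2.0567 = -12.3402, grad_y = 2*4*2.6207 = 20.9656
  x_1 = -2.0567 - 0.05*-12.3402 = -1.4397
  y_1 = 2.6207 - 0.05*20.9656 = 1.5724
Step 2: grad_x = 2*3*-1.4397 = -8.6381, grad_y = 2*4*1.5724 = 12.5794
  x_2 = -1.4397 - 0.05*-8.6381 = -1.0078
  y_2 = 1.5724 - 0.05*12.5794 = 0.9435
Step 3: grad_x = 2*3*-1.0078 = -6.0467, grad_y = 2*4*0.9435 = 7.5476
  x_3 = -1.0078 - 0.05*-6.0467 = -0.7054
  y_3 = 0.9435 - 0.05*7.5476 = 0.5661
f(-0.7054, 0.5661) = 3*(-0.7054)^2 + 4*0.5661^2 = 2.7747


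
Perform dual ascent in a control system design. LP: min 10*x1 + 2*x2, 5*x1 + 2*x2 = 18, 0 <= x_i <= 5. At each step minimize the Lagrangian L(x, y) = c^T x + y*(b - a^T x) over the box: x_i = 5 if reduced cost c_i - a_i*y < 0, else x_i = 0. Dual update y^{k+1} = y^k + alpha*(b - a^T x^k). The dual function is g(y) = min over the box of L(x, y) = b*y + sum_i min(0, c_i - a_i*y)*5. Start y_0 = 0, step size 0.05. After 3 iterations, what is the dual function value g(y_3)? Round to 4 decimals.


Dual ascent for LP: min 10*x1 + 2*x2, 5*x1 + 2*x2 = 18, 0 <= x_i <= 5
Step 1: y^k = 0.0, reduced costs: (10.0, 2.0)
  x^k = (0.0, 0.0), subgradient = b - a^T x = 18.0
  y^{k+1} = 0.0 + 0.05*18.0 = 0.9
Step 2: y^k = 0.9, reduced costs: (5.5, 0.2)
  x^k = (0.0, 0.0), subgradient = b - a^T x = 18.0
  y^{k+1} = 0.9 + 0.05*18.0 = 1.8
Step 3: y^k = 1.8, reduced costs: (1.0, -1.6)
  x^k = (0.0, 5.0), subgradient = b - a^T x = 8.0
  y^{k+1} = 1.8 + 0.05*8.0 = 2.2
Dual objective at y_3 = 2.2: reduced costs (-1.0, -2.4), box minimizer x = (5.0, 5.0)
g(y_3) = b*y + (c1 - a1*y)*x1 + (c2 - a2*y)*x2 = 18*2.2 + (-1.0)*5.0 + (-2.4)*5.0 = 39.6 - 5.0 - 12.0 = 22.6


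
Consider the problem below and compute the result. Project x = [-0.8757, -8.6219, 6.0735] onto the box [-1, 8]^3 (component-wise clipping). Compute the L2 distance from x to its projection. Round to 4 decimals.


Project each component onto [-1, 8].
clip(-0.8757) = -0.8757, clip(-8.6219) = -1.0, clip(6.0735) = 6.0735
Projection = [-0.8757, -1.0, 6.0735]
Squared diffs: [0.0, 58.0934, 0.0]
Distance = sqrt(58.0934) = 7.6219


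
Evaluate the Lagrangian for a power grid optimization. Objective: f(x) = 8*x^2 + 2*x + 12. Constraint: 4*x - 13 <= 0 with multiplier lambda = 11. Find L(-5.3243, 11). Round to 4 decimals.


Step 1: Evaluate f(x).
f(-5.3243) = 8*(-5.3243)^2 + 2*(-5.3243) + 12 = 228.1368
Step 2: Evaluate g(x).
g(-5.3243) = 4*-5.3243 - 13 = -34.2972
Step 3: Compute Lagrangian.
L = 228.1368 + 11*-34.2972 = -149.1324


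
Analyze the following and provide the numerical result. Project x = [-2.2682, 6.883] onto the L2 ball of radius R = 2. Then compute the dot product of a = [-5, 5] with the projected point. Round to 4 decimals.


Step 1: Compute ||x|| (intermediates to 6 decimals).
||x|| = sqrt((-2.2682)^2 + 6.883^2) = 7.247097
Step 2: Project.
Since ||x|| > R, scale = R/||x|| = 2/7.247097 = 0.275973, proj(x) = scale * x
proj(x) = [-0.625962, 1.899522]
Step 3: Dot product.
a^T * proj(x) = -5*(-0.625962) + 5*1.899522 = 12.6274


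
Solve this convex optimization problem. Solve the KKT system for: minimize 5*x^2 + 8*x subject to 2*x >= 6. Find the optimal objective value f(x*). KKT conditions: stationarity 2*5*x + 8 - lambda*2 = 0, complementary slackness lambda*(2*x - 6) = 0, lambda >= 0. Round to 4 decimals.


Step 1: Try lambda = 0 (constraint inactive).
x_unc = -8/(2*5) = -0.8
Check: 2*-0.8 = -1.6 < 6 -- violated!
Step 2: Constraint must be active: 2*x = 6
x* = 6/2 = 3.0
lambda = (2*5*3.0 + 8)/2 = 19.0
Step 3: Compute optimal value.
f(x*) = 5*3.0^2 + 8*3.0 = 69.0


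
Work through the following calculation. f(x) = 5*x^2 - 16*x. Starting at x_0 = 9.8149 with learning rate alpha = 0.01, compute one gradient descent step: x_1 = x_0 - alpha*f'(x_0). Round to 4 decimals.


We compute the gradient at x_0 and apply the update.
f'(x) = 10*x - 16
f'(9.8149) = 10*9.8149 - 16 = 82.149
x_1 = 9.8149 - 0.01*82.149 = 8.9934


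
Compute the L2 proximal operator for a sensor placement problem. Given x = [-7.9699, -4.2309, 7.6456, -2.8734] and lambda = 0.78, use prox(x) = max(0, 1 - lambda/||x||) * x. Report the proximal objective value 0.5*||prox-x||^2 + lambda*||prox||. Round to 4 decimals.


Step 1: Compute ||x||.
||x|| = 12.1709
Step 2: Compute scaling factor.
scale = max(0, 1 - 0.78/12.1709) = 0.9359
Step 3: prox(x) = [-7.4591, -3.9598, 7.1556, -2.6893]
||prox(x)|| = 11.3909
Step 4: Proximal objective.
0.5*||prox-x||^2 = 0.3042
lambda*||prox|| = 8.8849
Total = 9.1891


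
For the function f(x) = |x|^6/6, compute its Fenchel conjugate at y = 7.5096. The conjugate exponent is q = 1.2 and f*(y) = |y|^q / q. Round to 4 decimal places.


The conjugate exponent q satisfies 1/p + 1/q = 1.
p = 6, so q = 6/(6 - 1) = 1.2
|y|^q = 7.5096^1.2 = 11.2393
f*(7.5096) = 11.2393 / 1.2 = 9.3661


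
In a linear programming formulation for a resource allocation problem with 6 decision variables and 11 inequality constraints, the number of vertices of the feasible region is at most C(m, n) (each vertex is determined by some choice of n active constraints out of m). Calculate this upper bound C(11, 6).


Each vertex corresponds to some choice of n active constraints out of m, so the number of vertices is at most C(m, n) = m! / (n!(m-n)!).
m = 11, n = 6
Numerator: 11 * 10 * 9 * 8 * 7 * 6
Denominator: 6! = 720
C(11, 6) = 462


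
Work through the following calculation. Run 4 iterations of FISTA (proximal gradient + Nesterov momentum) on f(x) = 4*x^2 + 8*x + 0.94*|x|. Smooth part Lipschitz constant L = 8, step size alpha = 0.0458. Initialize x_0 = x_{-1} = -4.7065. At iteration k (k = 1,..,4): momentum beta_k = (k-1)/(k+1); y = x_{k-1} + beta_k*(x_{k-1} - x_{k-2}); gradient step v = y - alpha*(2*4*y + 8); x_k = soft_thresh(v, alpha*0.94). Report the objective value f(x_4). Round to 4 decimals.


FISTA on f(x) = 4*x^2 + 8*x + 0.94*|x|
L = 8, alpha = 0.0458
Iteration 1: beta = 0.0, y = -4.7065 + 0.0*(-4.7065 + 4.7065) = -4.7065
  grad(y) = -29.652, v = y - alpha*grad = -3.3484
  prox(v) = soft_thresh(-3.3484, 0.0431) = -3.3054
Iteration 2: beta = 0.3333, y = -3.3054 + 0.3333*(-3.3054 + 4.7065) = -2.8383
  grad(y) = -14.7068, v = y - alpha*grad = -2.1648
  prox(v) = soft_thresh(-2.1648, 0.0431) = -2.1217
Iteration 3: beta = 0.5, y = -2.1217 + 0.5*(-2.1217 + 3.3054) = -1.5299
  grad(y) = -4.2392, v = y - alpha*grad = -1.3357
  prox(v) = soft_thresh(-1.3357, 0.0431) = -1.2927
Iteration 4: beta = 0.6, y = -1.2927 + 0.6*(-1.2927 + 2.1217) = -0.7953
  grad(y) = 1.6379, v = y - alpha*grad = -0.8703
  prox(v) = soft_thresh(-0.8703, 0.0431) = -0.8272
f(x_4) = 4*(-0.8272)^2 + 8*(-0.8272) + 0.94*|-0.8272| = -3.103


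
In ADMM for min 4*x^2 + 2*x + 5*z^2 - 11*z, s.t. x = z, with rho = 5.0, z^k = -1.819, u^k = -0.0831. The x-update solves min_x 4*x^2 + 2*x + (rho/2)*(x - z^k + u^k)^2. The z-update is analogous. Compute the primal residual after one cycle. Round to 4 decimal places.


ADMM iteration with rho = 5.0, z^k = -1.819, u^k = -0.0831
Step 1: x-update.
Minimize 4*x^2 + 2*x + (5.0/2)*(x + 1.819 - 0.0831)^2
FOC: (2*4 + 5.0)*x = -2 + 5.0*(-1.819 + 0.0831)
x^{k+1} = -0.8215
Step 2: z-update.
Minimize 5*z^2 - 11*z + (5.0/2)*(-0.8215 - z - 0.0831)^2
FOC: (2*5 + 5.0)*z = 11 + 5.0*(-0.8215 - 0.0831)
z^{k+1} = 0.4318
Step 3: u-update.
u^{k+1} = -0.0831 - 0.8215 - 0.4318 = -1.3364
Step 4: Primal residual = |-0.8215 - 0.4318| = 1.2533


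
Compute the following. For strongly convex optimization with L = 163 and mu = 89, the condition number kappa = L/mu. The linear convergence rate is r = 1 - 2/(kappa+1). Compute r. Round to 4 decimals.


Step 1: Compute the condition number.
kappa = L/mu = 163/89 = 1.8315
Step 2: Compute the convergence rate.
r = 1 - 2/(kappa + 1) = 1 - 2*mu/(L + mu) = (L - mu)/(L + mu) = 74/252 = 0.2937


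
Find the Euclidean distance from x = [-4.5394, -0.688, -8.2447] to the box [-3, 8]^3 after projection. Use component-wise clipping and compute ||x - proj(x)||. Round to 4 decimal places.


Project each component onto [-3, 8].
clip(-4.5394) = -3.0, clip(-0.688) = -0.688, clip(-8.2447) = -3.0
Projection = [-3.0, -0.688, -3.0]
Squared diffs: [2.3698, 0.0, 27.5069]
Distance = sqrt(29.8767) = 5.466


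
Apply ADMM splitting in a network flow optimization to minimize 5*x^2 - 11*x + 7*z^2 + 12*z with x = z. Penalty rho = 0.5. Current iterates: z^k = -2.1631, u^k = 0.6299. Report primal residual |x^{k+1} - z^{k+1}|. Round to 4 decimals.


ADMM iteration with rho = 0.5, z^k = -2.1631, u^k = 0.6299
Step 1: x-update.
Minimize 5*x^2 - 11*x + (0.5/2)*(x + 2.1631 + 0.6299)^2
FOC: (2*5 + 0.5)*x = 11 + 0.5*(-2.1631 - 0.6299)
x^{k+1} = 0.9146
Step 2: z-update.
Minimize 7*z^2 + 12*z + (0.5/2)*(0.9146 - z + 0.6299)^2
FOC: (2*7 + 0.5)*z = -12 + 0.5*(0.9146 + 0.6299)
z^{k+1} = -0.7743
Step 3: u-update.
u^{k+1} = 0.6299 + 0.9146 + 0.7743 = 2.3188
Step 4: Primal residual = |0.9146 + 0.7743| = 1.6889


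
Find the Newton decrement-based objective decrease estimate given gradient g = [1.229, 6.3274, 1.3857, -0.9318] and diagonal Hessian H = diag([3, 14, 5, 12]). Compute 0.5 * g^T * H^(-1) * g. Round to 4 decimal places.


Step 1: H is diagonal, so H^(-1) * g = [0.4097, 0.452, 0.2771, -0.0777].
Step 2: g^T H^(-1) g = sum_i g_i^2 / H_ii
  = (1.229)^2/3 + (6.3274)^2/14 + (1.3857)^2/5 + (-0.9318)^2/12
  = 0.5035 + 2.8597 + 0.384 + 0.0724 = 3.8196
Step 3: Objective decrease = 0.5 * g^T H^(-1) g = 1.9098


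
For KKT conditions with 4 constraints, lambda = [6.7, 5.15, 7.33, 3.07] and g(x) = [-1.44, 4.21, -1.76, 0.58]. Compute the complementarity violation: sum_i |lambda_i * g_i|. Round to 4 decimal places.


KKT complementary slackness check:
lambda_1 * g_1 = 6.7 * -1.44 = -9.648
lambda_2 * g_2 = 5.15 * 4.21 = 21.6815
lambda_3 * g_3 = 7.33 * -1.76 = -12.9008
lambda_4 * g_4 = 3.07 * 0.58 = 1.7806
Total violation = 9.648 + 21.6815 + 12.9008 + 1.7806 = 46.0109


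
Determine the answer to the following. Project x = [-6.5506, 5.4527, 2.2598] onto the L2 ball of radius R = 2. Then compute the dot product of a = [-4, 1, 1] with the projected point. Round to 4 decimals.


Step 1: Compute ||x|| (intermediates to 6 decimals).
||x|| = sqrt((-6.5506)^2 + 5.4527^2 + 2.2598^2) = 8.817539
Step 2: Project.
Since ||x|| > R, scale = R/||x|| = 2/8.817539 = 0.226821, proj(x) = scale * x
proj(x) = [-1.485814, 1.236787, 0.51257]
Step 3: Dot product.
a^T * proj(x) = -4*(-1.485814) + 1*1.236787 + 1*0.51257 = 7.6926


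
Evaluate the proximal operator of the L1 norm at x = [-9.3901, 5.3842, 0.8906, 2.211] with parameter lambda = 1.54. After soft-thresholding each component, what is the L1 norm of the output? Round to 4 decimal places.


Soft-thresholding with lambda = 1.54:
prox(-9.3901) = sign(-9.3901)*max(|-9.3901| - 1.54, 0) = -7.8501
prox(5.3842) = sign(5.3842)*max(|5.3842| - 1.54, 0) = 3.8442
prox(0.8906) = sign(0.8906)*max(|0.8906| - 1.54, 0) = 0.0
prox(2.211) = sign(2.211)*max(|2.211| - 1.54, 0) = 0.671
prox(x) = [-7.8501, 3.8442, 0.0, 0.671]
||prox(x)||_1 = 7.8501 + 3.8442 + 0.0 + 0.671 = 12.3653


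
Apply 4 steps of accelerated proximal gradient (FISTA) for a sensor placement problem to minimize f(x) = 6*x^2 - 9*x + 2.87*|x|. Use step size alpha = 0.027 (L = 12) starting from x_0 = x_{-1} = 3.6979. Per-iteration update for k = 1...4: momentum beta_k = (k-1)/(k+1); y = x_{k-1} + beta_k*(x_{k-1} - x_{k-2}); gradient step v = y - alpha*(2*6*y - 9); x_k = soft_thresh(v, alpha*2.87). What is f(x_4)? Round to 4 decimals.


FISTA on f(x) = 6*x^2 - 9*x + 2.87*|x|
L = 12, alpha = 0.027
Iteration 1: beta = 0.0, y = 3.6979 + 0.0*(3.6979 - 3.6979) = 3.6979
  grad(y) = 35.3748, v = y - alpha*grad = 2.7428
  prox(v) = soft_thresh(2.7428, 0.0775) = 2.6653
Iteration 2: beta = 0.3333, y = 2.6653 + 0.3333*(2.6653 - 3.6979) = 2.3211
  grad(y) = 18.853, v = y - alpha*grad = 1.8121
  prox(v) = soft_thresh(1.8121, 0.0775) = 1.7346
Iteration 3: beta = 0.5, y = 1.7346 + 0.5*(1.7346 - 2.6653) = 1.2692
  grad(y) = 6.2304, v = y - alpha*grad = 1.101
  prox(v) = soft_thresh(1.101, 0.0775) = 1.0235
Iteration 4: beta = 0.6, y = 1.0235 + 0.6*(1.0235 - 1.7346) = 0.5968
  grad(y) = -1.8378, v = y - alpha*grad = 0.6465
  prox(v) = soft_thresh(0.6465, 0.0775) = 0.569
f(x_4) = 6*0.569^2 - 9*0.569 + 2.87*|0.569| = -1.5454


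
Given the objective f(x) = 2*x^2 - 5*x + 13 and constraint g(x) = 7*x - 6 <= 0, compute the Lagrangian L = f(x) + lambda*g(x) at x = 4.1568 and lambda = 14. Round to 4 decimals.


Step 1: Evaluate f(x).
f(4.1568) = 2*4.1568^2 - 5*4.1568 + 13 = 26.774
Step 2: Evaluate g(x).
g(4.1568) = 7*4.1568 - 6 = 23.0976
Step 3: Compute Lagrangian.
L = 26.774 + 14*23.0976 = 350.1404


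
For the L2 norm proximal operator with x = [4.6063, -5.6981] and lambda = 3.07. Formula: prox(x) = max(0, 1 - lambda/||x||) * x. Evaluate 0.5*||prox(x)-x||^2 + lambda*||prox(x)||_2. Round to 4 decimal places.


Step 1: Compute ||x||.
||x|| = 7.3271
Step 2: Compute scaling factor.
scale = max(0, 1 - 3.07/7.3271) = 0.581
Step 3: prox(x) = [2.6763, -3.3106]
||prox(x)|| = 4.2571
Step 4: Proximal objective.
0.5*||prox-x||^2 = 4.7125
lambda*||prox|| = 13.0693
Total = 17.7817


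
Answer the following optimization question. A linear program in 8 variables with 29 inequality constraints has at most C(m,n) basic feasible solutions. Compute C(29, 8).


Each vertex corresponds to some choice of n active constraints out of m, so the number of vertices is at most C(m, n) = m! / (n!(m-n)!).
m = 29, n = 8
Numerator: 29 * 28 * 27 * 26 * 25 * 24 * 23 * 22
Denominator: 8! = 40320
C(29, 8) = 4292145


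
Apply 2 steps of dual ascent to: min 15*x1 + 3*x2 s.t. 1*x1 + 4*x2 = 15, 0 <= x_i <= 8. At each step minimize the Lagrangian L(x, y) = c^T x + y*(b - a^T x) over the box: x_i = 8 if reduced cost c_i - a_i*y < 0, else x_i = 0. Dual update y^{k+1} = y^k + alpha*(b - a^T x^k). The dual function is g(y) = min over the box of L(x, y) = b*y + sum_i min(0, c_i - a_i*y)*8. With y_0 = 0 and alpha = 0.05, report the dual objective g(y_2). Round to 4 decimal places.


Dual ascent for LP: min 15*x1 + 3*x2, 1*x1 + 4*x2 = 15, 0 <= x_i <= 8
Step 1: y^k = 0.0, reduced costs: (15.0, 3.0)
  x^k = (0.0, 0.0), subgradient = b - a^T x = 15.0
  y^{k+1} = 0.0 + 0.05*15.0 = 0.75
Step 2: y^k = 0.75, reduced costs: (14.25, 0.0)
  x^k = (0.0, 0.0), subgradient = b - a^T x = 15.0
  y^{k+1} = 0.75 + 0.05*15.0 = 1.5
Dual objective at y_2 = 1.5: reduced costs (13.5, -3.0), box minimizer x = (0.0, 8.0)
g(y_2) = b*y + (c1 - a1*y)*x1 + (c2 - a2*y)*x2 = 15*1.5 + 13.5*0.0 + (-3.0)*8.0 = 22.5 + 0.0 - 24.0 = -1.5


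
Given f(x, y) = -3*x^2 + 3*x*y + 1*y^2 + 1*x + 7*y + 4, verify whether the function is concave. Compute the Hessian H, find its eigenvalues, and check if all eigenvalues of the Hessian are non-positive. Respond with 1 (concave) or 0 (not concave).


The Hessian of f(x,y) = -3*x^2 + 3*x*y + 1*y^2 + 1*x + 7*y + 4 is:
H = [[-6, 3], [3, 2]]
Trace = -6 + 2 = -4
Determinant = -6*2 - (3)^2 = -21
Discriminant = (-4)^2 - 4*-21 = 100.0
Eigenvalues: lambda_1 = -7.0, lambda_2 = 3.0
The function is not concave.

0


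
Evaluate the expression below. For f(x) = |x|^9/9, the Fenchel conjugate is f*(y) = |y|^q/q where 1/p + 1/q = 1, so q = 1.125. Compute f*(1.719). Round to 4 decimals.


The conjugate exponent q satisfies 1/p + 1/q = 1.
p = 9, so q = 9/(9 - 1) = 1.125
|y|^q = 1.719^1.125 = 1.8394
f*(1.719) = 1.8394 / 1.125 = 1.6351


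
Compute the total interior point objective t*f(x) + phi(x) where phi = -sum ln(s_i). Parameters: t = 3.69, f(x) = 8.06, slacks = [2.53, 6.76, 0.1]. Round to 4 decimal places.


Step 1: Compute log-barrier.
ln values: [0.9282, 1.911, -2.3026]
phi = -(0.9282 + 1.911 - 2.3026) = -0.5367
Step 2: Compute augmented objective.
t*f(x) = 3.69*8.06 = 29.7414
Total = 29.7414 - 0.5367 = 29.2047


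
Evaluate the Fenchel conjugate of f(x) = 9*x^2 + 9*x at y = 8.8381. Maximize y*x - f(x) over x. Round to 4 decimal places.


f*(y) = sup_x {y*x - a*x^2 - b*x} = sup_x {(y-b)*x - a*x^2}
FOC: (y - b) - 2a*x = 0 => x* = (y - b)/(2a)
x* = (8.8381 - 9)/(2*9) = -0.009
f*(8.8381) = (y-b)^2/(4a) = (8.8381 - 9)^2/(4*9)
= 0.0262/36 = 0.0007


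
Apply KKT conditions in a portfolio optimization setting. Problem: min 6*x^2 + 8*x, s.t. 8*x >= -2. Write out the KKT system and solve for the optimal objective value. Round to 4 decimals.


Step 1: Try lambda = 0 (constraint inactive).
x_unc = -8/(2*6) = -0.6667
Check: 8*-0.6667 = -5.3336 < -2 -- violated!
Step 2: Constraint must be active: 8*x = -2
x* = -2/8 = -0.25
lambda = (2*6*(-0.25) + 8)/8 = 0.625
Step 3: Compute optimal value.
f(x*) = 6*(-0.25)^2 + 8*(-0.25) = -1.625


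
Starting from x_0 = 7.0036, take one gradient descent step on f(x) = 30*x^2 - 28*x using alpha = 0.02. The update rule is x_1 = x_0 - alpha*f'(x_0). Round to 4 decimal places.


We compute the gradient at x_0 and apply the update.
f'(x) = 60*x - 28
f'(7.0036) = 60*7.0036 - 28 = 392.216
x_1 = 7.0036 - 0.02*392.216 = -0.8407


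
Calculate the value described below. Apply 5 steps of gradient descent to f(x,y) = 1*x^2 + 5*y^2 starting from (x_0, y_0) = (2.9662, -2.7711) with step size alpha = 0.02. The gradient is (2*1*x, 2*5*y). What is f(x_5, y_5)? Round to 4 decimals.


Gradient descent on f(x,y) = 1*x^2 + 5*y^2.
Starting point: (2.9662, -2.7711), alpha = 0.02
Step 1: grad_x = 2*1*2.9662 = 5.9324, grad_y = 2*5*-2.7711 = -27.711
  x_1 = 2.9662 - 0.02*5.9324 = 2.8476
  y_1 = -2.7711 - 0.02*-27.711 = -2.2169
Step 2: grad_x = 2*1*2.8476 = 5.6951, grad_y = 2*5*-2.2169 = -22.1688
  x_2 = 2.8476 - 0.02*5.6951 = 2.7336
  y_2 = -2.2169 - 0.02*-22.1688 = -1.7735
Step 3: grad_x = 2*1*2.7336 = 5.4673, grad_y = 2*5*-1.7735 = -17.735
  x_3 = 2.7336 - 0.02*5.4673 = 2.6243
  y_3 = -1.7735 - 0.02*-17.735 = -1.4188
Step 4: grad_x = 2*1*2.6243 = 5.2486, grad_y = 2*5*-1.4188 = -14.188
  x_4 = 2.6243 - 0.02*5.2486 = 2.5193
  y_4 = -1.4188 - 0.02*-14.188 = -1.135
Step 5: grad_x = 2*1*2.5193 = 5.0387, grad_y = 2*5*-1.135 = -11.3504
  x_5 = 2.5193 - 0.02*5.0387 = 2.4186
  y_5 = -1.135 - 0.02*-11.3504 = -0.908
f(2.4186, -0.908) = 1*2.4186^2 + 5*(-0.908)^2 = 9.9721


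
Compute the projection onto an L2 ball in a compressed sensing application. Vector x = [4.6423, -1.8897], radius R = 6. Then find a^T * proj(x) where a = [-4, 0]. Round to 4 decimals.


Step 1: Compute ||x|| (intermediates to 6 decimals).
||x|| = sqrt(4.6423^2 + (-1.8897)^2) = 5.012177
Step 2: Project.
Since ||x|| <= R, proj = x (no scaling needed).
proj(x) = [4.6423, -1.8897]
Step 3: Dot product.
a^T * proj(x) = -4*4.6423 + 0*(-1.8897) = -18.5692


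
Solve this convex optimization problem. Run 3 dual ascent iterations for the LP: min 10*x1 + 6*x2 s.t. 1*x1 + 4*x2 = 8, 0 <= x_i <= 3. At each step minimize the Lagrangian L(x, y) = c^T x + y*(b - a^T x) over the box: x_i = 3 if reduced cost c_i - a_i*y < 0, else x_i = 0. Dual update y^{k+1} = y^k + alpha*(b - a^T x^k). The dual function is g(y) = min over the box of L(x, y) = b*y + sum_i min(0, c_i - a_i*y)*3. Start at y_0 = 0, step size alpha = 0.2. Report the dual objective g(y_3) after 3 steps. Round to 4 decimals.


Dual ascent for LP: min 10*x1 + 6*x2, 1*x1 + 4*x2 = 8, 0 <= x_i <= 3
Step 1: y^k = 0.0, reduced costs: (10.0, 6.0)
  x^k = (0.0, 0.0), subgradient = b - a^T x = 8.0
  y^{k+1} = 0.0 + 0.2*8.0 = 1.6
Step 2: y^k = 1.6, reduced costs: (8.4, -0.4)
  x^k = (0.0, 3.0), subgradient = b - a^T x = -4.0
  y^{k+1} = 1.6 + 0.2*-4.0 = 0.8
Step 3: y^k = 0.8, reduced costs: (9.2, 2.8)
  x^k = (0.0, 0.0), subgradient = b - a^T x = 8.0
  y^{k+1} = 0.8 + 0.2*8.0 = 2.4
Dual objective at y_3 = 2.4: reduced costs (7.6, -3.6), box minimizer x = (0.0, 3.0)
g(y_3) = b*y + (c1 - a1*y)*x1 + (c2 - a2*y)*x2 = 8*2.4 + 7.6*0.0 + (-3.6)*3.0 = 19.2 + 0.0 - 10.8 = 8.4


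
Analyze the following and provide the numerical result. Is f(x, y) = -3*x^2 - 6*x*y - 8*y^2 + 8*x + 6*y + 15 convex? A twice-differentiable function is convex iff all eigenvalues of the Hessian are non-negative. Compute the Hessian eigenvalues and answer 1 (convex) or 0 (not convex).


The Hessian of f(x,y) = -3*x^2 - 6*x*y - 8*y^2 + 8*x + 6*y + 15 is:
H = [[-6, -6], [-6, -16]]
Trace = -6 - 16 = -22
Determinant = -6*-16 - (-6)^2 = 60
Discriminant = (-22)^2 - 4*60 = 244.0
Eigenvalues: lambda_1 = -18.8102, lambda_2 = -3.1898
The function is not convex.

0


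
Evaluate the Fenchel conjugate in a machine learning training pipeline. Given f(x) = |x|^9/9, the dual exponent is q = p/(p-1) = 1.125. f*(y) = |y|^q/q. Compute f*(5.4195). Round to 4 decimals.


The conjugate exponent q satisfies 1/p + 1/q = 1.
p = 9, so q = 9/(9 - 1) = 1.125
|y|^q = 5.4195^1.125 = 6.6943
f*(5.4195) = 6.6943 / 1.125 = 5.9505


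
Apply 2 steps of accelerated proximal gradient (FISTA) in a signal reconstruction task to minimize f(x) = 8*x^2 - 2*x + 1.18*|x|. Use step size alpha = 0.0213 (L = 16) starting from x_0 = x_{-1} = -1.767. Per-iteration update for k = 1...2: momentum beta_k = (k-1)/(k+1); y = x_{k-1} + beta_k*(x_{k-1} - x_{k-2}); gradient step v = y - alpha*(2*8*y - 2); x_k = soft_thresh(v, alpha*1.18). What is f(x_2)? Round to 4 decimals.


FISTA on f(x) = 8*x^2 - 2*x + 1.18*|x|
L = 16, alpha = 0.0213
Iteration 1: beta = 0.0, y = -1.767 + 0.0*(-1.767 + 1.767) = -1.767
  grad(y) = -30.272, v = y - alpha*grad = -1.1222
  prox(v) = soft_thresh(-1.1222, 0.0251) = -1.0971
Iteration 2: beta = 0.3333, y = -1.0971 + 0.3333*(-1.0971 + 1.767) = -0.8738
  grad(y) = -15.9802, v = y - alpha*grad = -0.5334
  prox(v) = soft_thresh(-0.5334, 0.0251) = -0.5083
f(x_2) = 8*(-0.5083)^2 - 2*(-0.5083) + 1.18*|-0.5083| = 3.6828


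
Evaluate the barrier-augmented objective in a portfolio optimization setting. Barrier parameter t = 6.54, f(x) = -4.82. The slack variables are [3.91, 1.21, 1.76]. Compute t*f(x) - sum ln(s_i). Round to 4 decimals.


Step 1: Compute log-barrier.
ln values: [1.3635, 0.1906, 0.5653]
phi = -(1.3635 + 0.1906 + 0.5653) = -2.1195
Step 2: Compute augmented objective.
t*f(x) = 6.54*-4.82 = -31.5228
Total = -31.5228 - 2.1195 = -33.6423


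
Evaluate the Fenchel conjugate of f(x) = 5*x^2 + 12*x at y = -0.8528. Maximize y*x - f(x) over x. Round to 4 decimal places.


f*(y) = sup_x {y*x - a*x^2 - b*x} = sup_x {(y-b)*x - a*x^2}
FOC: (y - b) - 2a*x = 0 => x* = (y - b)/(2a)
x* = (-0.8528 - 12)/(2*5) = -1.2853
f*(-0.8528) = (y-b)^2/(4a) = (-0.8528 - 12)^2/(4*5)
= 165.1945/20 = 8.2597


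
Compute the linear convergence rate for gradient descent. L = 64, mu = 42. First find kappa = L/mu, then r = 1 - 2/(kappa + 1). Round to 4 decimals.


Step 1: Compute the condition number.
kappa = L/mu = 64/42 = 1.5238
Step 2: Compute the convergence rate.
r = 1 - 2/(kappa + 1) = 1 - 2*mu/(L + mu) = (L - mu)/(L + mu) = 22/106 = 0.2075


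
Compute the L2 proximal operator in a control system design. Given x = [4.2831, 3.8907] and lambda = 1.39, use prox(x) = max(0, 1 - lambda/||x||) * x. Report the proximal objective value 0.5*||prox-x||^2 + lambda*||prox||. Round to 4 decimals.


Step 1: Compute ||x||.
||x|| = 5.7864
Step 2: Compute scaling factor.
scale = max(0, 1 - 1.39/5.7864) = 0.7598
Step 3: prox(x) = [3.2542, 2.9561]
||prox(x)|| = 4.3964
Step 4: Proximal objective.
0.5*||prox-x||^2 = 0.9661
lambda*||prox|| = 6.111
Total = 7.0771


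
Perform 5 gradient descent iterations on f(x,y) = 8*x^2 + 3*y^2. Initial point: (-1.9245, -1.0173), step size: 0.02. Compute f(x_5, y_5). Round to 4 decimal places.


Gradient descent on f(x,y) = 8*x^2 + 3*y^2.
Starting point: (-1.9245, -1.0173), alpha = 0.02
Step 1: grad_x = 2*8*-1.9245 = -30.792, grad_y = 2*3*-1.0173 = -6.1038
  x_1 = -1.9245 - 0.02*-30.792 = -1.3087
  y_1 = -1.0173 - 0.02*-6.1038 = -0.8952
Step 2: grad_x = 2*8*-1.3087 = -20.9386, grad_y = 2*3*-0.8952 = -5.3713
  x_2 = -1.3087 - 0.02*-20.9386 = -0.8899
  y_2 = -0.8952 - 0.02*-5.3713 = -0.7878
Step 3: grad_x = 2*8*-0.8899 = -14.2382, grad_y = 2*3*-0.7878 = -4.7268
  x_3 = -0.8899 - 0.02*-14.2382 = -0.6051
  y_3 = -0.7878 - 0.02*-4.7268 = -0.6933
Step 4: grad_x = 2*8*-0.6051 = -9.682, grad_y = 2*3*-0.6933 = -4.1596
  x_4 = -0.6051 - 0.02*-9.682 = -0.4115
  y_4 = -0.6933 - 0.02*-4.1596 = -0.6101
Step 5: grad_x = 2*8*-0.4115 = -6.5838, grad_y = 2*3*-0.6101 = -3.6604
  x_5 = -0.4115 - 0.02*-6.5838 = -0.2798
  y_5 = -0.6101 - 0.02*-3.6604 = -0.5369
f(-0.2798, -0.5369) = 8*(-0.2798)^2 + 3*(-0.5369)^2 = 1.491


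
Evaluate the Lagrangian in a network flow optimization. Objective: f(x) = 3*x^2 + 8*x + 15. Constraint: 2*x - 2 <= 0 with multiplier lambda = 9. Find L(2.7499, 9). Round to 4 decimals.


Step 1: Evaluate f(x).
f(2.7499) = 3*2.7499^2 + 8*2.7499 + 15 = 59.6851
Step 2: Evaluate g(x).
g(2.7499) = 2*2.7499 - 2 = 3.4998
Step 3: Compute Lagrangian.
L = 59.6851 + 9*3.4998 = 91.1833


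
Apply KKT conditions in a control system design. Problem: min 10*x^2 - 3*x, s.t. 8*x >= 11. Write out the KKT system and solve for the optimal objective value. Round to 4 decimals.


Step 1: Try lambda = 0 (constraint inactive).
x_unc = 3/(2*10) = 0.15
Check: 8*0.15 = 1.2 < 11 -- violated!
Step 2: Constraint must be active: 8*x = 11
x* = 11/8 = 1.375
lambda = (2*10*1.375 - 3)/8 = 3.0625
Step 3: Compute optimal value.
f(x*) = 10*1.375^2 - 3*1.375 = 14.7813


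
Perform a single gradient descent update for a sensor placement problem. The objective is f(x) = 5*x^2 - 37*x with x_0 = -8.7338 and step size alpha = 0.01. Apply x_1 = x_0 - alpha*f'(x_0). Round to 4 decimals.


We compute the gradient at x_0 and apply the update.
f'(x) = 10*x - 37
f'(-8.7338) = 10*-8.7338 - 37 = -124.338
x_1 = -8.7338 - 0.01*-124.338 = -7.4904


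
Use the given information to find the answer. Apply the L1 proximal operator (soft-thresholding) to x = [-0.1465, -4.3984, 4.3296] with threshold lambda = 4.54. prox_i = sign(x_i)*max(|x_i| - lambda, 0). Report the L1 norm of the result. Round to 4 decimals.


Soft-thresholding with lambda = 4.54:
prox(-0.1465) = sign(-0.1465)*max(|-0.1465| - 4.54, 0) = 0.0
prox(-4.3984) = sign(-4.3984)*max(|-4.3984| - 4.54, 0) = 0.0
prox(4.3296) = sign(4.3296)*max(|4.3296| - 4.54, 0) = 0.0
prox(x) = [0.0, 0.0, 0.0]
||prox(x)||_1 = 0.0 + 0.0 + 0.0 = 0.0


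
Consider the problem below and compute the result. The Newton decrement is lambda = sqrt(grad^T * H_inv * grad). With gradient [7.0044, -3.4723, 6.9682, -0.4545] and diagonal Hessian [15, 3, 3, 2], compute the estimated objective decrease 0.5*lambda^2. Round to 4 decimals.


Step 1: H is diagonal, so H^(-1) * g = [0.467, -1.1574, 2.3227, -0.2273].
Step 2: g^T H^(-1) g = sum_i g_i^2 / H_ii
  = (7.0044)^2/15 + (-3.4723)^2/3 + (6.9682)^2/3 + (-0.4545)^2/2
  = 3.2708 + 4.019 + 16.1853 + 0.1033 = 23.5783
Step 3: Objective decrease = 0.5 * g^T H^(-1) g = 11.7891


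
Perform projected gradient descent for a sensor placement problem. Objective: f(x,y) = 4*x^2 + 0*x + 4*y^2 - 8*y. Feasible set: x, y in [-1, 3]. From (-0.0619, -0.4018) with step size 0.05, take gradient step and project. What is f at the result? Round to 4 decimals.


Step 1: Compute gradient at (-0.0619, -0.4018).
grad_x = 2*4*-0.0619 + 0 = -0.4952
grad_y = 2*4*-0.4018 - 8 = -11.2144
Step 2: Gradient step.
x_raw = -0.0619 - 0.05*-0.4952 = -0.0371
y_raw = -0.4018 - 0.05*-11.2144 = 0.1589
Step 3: Project onto [-1, 3].
x_proj = clip(-0.0371) = -0.0371
y_proj = clip(0.1589) = 0.1589
Step 4: Evaluate f.
f(-0.0371, 0.1589) = -1.1648


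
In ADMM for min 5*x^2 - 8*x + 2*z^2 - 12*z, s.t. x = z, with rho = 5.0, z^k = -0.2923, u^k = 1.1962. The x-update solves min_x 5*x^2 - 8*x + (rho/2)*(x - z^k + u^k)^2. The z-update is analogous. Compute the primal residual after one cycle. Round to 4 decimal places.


ADMM iteration with rho = 5.0, z^k = -0.2923, u^k = 1.1962
Step 1: x-update.
Minimize 5*x^2 - 8*x + (5.0/2)*(x + 0.2923 + 1.1962)^2
FOC: (2*5 + 5.0)*x = 8 + 5.0*(-0.2923 - 1.1962)
x^{k+1} = 0.0372
Step 2: z-update.
Minimize 2*z^2 - 12*z + (5.0/2)*(0.0372 - z + 1.1962)^2
FOC: (2*2 + 5.0)*z = 12 + 5.0*(0.0372 + 1.1962)
z^{k+1} = 2.0185
Step 3: u-update.
u^{k+1} = 1.1962 + 0.0372 - 2.0185 = -0.7852
Step 4: Primal residual = |0.0372 - 2.0185| = 1.9814


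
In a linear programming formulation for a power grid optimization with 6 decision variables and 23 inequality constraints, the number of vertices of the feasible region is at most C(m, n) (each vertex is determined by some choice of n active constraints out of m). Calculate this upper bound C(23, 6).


Each vertex corresponds to some choice of n active constraints out of m, so the number of vertices is at most C(m, n) = m! / (n!(m-n)!).
m = 23, n = 6
Numerator: 23 * 22 * 21 * 20 * 19 * 18
Denominator: 6! = 720
C(23, 6) = 100947


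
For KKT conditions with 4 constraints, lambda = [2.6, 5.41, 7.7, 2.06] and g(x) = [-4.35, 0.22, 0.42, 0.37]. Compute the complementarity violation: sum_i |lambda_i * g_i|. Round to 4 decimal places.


KKT complementary slackness check:
lambda_1 * g_1 = 2.6 * -4.35 = -11.31
lambda_2 * g_2 = 5.41 * 0.22 = 1.1902
lambda_3 * g_3 = 7.7 * 0.42 = 3.234
lambda_4 * g_4 = 2.06 * 0.37 = 0.7622
Total violation = 11.31 + 1.1902 + 3.234 + 0.7622 = 16.4964


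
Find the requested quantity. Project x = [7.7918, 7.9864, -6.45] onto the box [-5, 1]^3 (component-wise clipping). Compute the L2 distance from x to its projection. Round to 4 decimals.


Project each component onto [-5, 1].
clip(7.7918) = 1.0, clip(7.9864) = 1.0, clip(-6.45) = -5.0
Projection = [1.0, 1.0, -5.0]
Squared diffs: [46.1285, 48.8098, 2.1025]
Distance = sqrt(97.0408) = 9.8509


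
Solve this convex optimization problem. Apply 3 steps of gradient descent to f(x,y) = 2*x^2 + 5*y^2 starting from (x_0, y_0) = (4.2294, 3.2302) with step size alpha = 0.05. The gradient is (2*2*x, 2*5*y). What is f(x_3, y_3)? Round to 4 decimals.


Gradient descent on f(x,y) = 2*x^2 + 5*y^2.
Starting point: (4.2294, 3.2302), alpha = 0.05
Step 1: grad_x = 2*2*4.2294 = 16.9176, grad_y = 2*5*3.2302 = 32.302
  x_1 = 4.2294 - 0.05*16.9176 = 3.3835
  y_1 = 3.2302 - 0.05*32.302 = 1.6151
Step 2: grad_x = 2*2*3.3835 = 13.5341, grad_y = 2*5*1.6151 = 16.151
  x_2 = 3.3835 - 0.05*13.5341 = 2.7068
  y_2 = 1.6151 - 0.05*16.151 = 0.8076
Step 3: grad_x = 2*2*2.7068 = 10.8273, grad_y = 2*5*0.8076 = 8.0755
  x_3 = 2.7068 - 0.05*10.8273 = 2.1655
  y_3 = 0.8076 - 0.05*8.0755 = 0.4038
f(2.1655, 0.4038) = 2*2.1655^2 + 5*0.4038^2 = 10.1935


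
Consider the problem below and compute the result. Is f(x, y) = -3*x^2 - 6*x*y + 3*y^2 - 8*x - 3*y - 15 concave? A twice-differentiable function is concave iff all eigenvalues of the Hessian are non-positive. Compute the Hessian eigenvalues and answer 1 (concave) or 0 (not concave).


The Hessian of f(x,y) = -3*x^2 - 6*x*y + 3*y^2 - 8*x - 3*y - 15 is:
H = [[-6, -6], [-6, 6]]
Trace = -6 + 6 = 0
Determinant = -6*6 - (-6)^2 = -72
Discriminant = (0)^2 - 4*-72 = 288.0
Eigenvalues: lambda_1 = -8.4853, lambda_2 = 8.4853
The function is not concave.

0


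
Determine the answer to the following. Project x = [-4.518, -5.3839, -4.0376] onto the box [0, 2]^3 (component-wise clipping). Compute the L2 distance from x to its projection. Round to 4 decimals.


Project each component onto [0, 2].
clip(-4.518) = 0.0, clip(-5.3839) = 0.0, clip(-4.0376) = 0.0
Projection = [0.0, 0.0, 0.0]
Squared diffs: [20.4123, 28.9864, 16.3022]
Distance = sqrt(65.7009) = 8.1056


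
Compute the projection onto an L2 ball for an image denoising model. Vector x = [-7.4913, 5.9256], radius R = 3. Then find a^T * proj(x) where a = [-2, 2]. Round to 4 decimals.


Step 1: Compute ||x|| (intermediates to 6 decimals).
||x|| = sqrt((-7.4913)^2 + 5.9256^2) = 9.551561
Step 2: Project.
Since ||x|| > R, scale = R/||x|| = 3/9.551561 = 0.314085, proj(x) = scale * x
proj(x) = [-2.352905, 1.861142]
Step 3: Dot product.
a^T * proj(x) = -2*(-2.352905) + 2*1.861142 = 8.4281


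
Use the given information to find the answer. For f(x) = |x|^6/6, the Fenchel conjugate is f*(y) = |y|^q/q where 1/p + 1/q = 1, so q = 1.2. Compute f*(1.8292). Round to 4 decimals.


The conjugate exponent q satisfies 1/p + 1/q = 1.
p = 6, so q = 6/(6 - 1) = 1.2
|y|^q = 1.8292^1.2 = 2.064
f*(1.8292) = 2.064 / 1.2 = 1.72


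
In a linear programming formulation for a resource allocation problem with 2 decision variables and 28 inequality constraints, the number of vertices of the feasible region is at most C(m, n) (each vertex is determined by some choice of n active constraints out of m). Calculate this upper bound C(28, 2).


Each vertex corresponds to some choice of n active constraints out of m, so the number of vertices is at most C(m, n) = m! / (n!(m-n)!).
m = 28, n = 2
Numerator: 28 * 27
Denominator: 2! = 2
C(28, 2) = 378


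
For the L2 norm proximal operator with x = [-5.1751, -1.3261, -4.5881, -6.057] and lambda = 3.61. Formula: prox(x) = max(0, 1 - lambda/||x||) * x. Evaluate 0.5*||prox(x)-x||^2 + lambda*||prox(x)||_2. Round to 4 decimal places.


Step 1: Compute ||x||.
||x|| = 9.2886
Step 2: Compute scaling factor.
scale = max(0, 1 - 3.61/9.2886) = 0.6114
Step 3: prox(x) = [-3.1638, -0.8107, -2.8049, -3.703]
||prox(x)|| = 5.6786
Step 4: Proximal objective.
0.5*||prox-x||^2 = 6.5161
lambda*||prox|| = 20.4997
Total = 27.0158


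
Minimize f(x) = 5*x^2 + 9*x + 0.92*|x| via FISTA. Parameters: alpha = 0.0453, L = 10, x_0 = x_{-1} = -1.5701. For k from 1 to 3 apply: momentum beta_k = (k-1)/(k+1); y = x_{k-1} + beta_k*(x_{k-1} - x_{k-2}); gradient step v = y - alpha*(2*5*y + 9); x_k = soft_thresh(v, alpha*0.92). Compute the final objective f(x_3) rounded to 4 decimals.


FISTA on f(x) = 5*x^2 + 9*x + 0.92*|x|
L = 10, alpha = 0.0453
Iteration 1: beta = 0.0, y = -1.5701 + 0.0*(-1.5701 + 1.5701) = -1.5701
  grad(y) = -6.701, v = y - alpha*grad = -1.2665
  prox(v) = soft_thresh(-1.2665, 0.0417) = -1.2249
Iteration 2: beta = 0.3333, y = -1.2249 + 0.3333*(-1.2249 + 1.5701) = -1.1098
  grad(y) = -2.0979, v = y - alpha*grad = -1.0148
  prox(v) = soft_thresh(-1.0148, 0.0417) = -0.9731
Iteration 3: beta = 0.5, y = -0.9731 + 0.5*(-0.9731 + 1.2249) = -0.8472
  grad(y) = 0.5281, v = y - alpha*grad = -0.8711
  prox(v) = soft_thresh(-0.8711, 0.0417) = -0.8294
f(x_3) = 5*(-0.8294)^2 + 9*(-0.8294) + 0.92*|-0.8294| = -3.262


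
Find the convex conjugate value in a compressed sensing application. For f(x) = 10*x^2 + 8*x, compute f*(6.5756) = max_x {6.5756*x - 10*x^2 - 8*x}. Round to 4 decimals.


f*(y) = sup_x {y*x - a*x^2 - b*x} = sup_x {(y-b)*x - a*x^2}
FOC: (y - b) - 2a*x = 0 => x* = (y - b)/(2a)
x* = (6.5756 - 8)/(2*10) = -0.0712
f*(6.5756) = (y-b)^2/(4a) = (6.5756 - 8)^2/(4*10)
= 2.0289/40 = 0.0507


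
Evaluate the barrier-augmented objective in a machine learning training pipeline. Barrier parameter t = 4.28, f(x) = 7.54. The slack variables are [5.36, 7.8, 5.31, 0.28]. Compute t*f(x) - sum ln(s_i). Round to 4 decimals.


Step 1: Compute log-barrier.
ln values: [1.679, 2.0541, 1.6696, -1.273]
phi = -(1.679 + 2.0541 + 1.6696 - 1.273) = -4.1297
Step 2: Compute augmented objective.
t*f(x) = 4.28*7.54 = 32.2712
Total = 32.2712 - 4.1297 = 28.1415


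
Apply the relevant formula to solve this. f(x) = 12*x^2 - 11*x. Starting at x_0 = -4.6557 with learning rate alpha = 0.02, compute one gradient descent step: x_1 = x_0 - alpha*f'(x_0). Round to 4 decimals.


We compute the gradient at x_0 and apply the update.
f'(x) = 24*x - 11
f'(-4.6557) = 24*-4.6557 - 11 = -122.7368
x_1 = -4.6557 - 0.02*-122.7368 = -2.201


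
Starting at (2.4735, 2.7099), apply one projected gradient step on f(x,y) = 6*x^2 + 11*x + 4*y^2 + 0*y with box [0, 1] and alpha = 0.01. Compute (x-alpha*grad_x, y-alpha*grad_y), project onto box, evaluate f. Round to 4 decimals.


Step 1: Compute gradient at (2.4735, 2.7099).
grad_x = 2*6*2.4735 + 11 = 40.682
grad_y = 2*4*2.7099 + 0 = 21.6792
Step 2: Gradient step.
x_raw = 2.4735 - 0.01*40.682 = 2.0667
y_raw = 2.7099 - 0.01*21.6792 = 2.4931
Step 3: Project onto [0, 1].
x_proj = clip(2.0667) = 1.0
y_proj = clip(2.4931) = 1.0
Step 4: Evaluate f.
f(1.0, 1.0) = 21.0
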